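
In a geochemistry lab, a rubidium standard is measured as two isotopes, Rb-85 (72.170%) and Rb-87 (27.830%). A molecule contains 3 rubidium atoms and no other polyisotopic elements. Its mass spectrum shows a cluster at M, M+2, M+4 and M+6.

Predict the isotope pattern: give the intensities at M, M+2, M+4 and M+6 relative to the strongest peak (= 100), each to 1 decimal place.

Expanding (0.72170 + 0.27830)^3:
P(M) = 0.72170^3 = 0.375898
P(M+2) = 3 × 0.72170^2 × 0.27830^1 = 0.434858
P(M+4) = 3 × 0.72170^1 × 0.27830^2 = 0.167689
P(M+6) = 0.27830^3 = 0.021555
The M+2 peak is largest (0.434858); scaling to 100 gives 86.4 : 100.0 : 38.6 : 5.0.

86.4 : 100.0 : 38.6 : 5.0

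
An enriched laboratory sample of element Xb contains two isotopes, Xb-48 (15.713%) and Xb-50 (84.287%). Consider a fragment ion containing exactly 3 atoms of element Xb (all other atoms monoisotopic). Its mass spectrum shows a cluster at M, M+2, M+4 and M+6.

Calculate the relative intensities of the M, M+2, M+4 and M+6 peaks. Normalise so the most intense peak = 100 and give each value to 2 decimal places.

Each Xb atom is independently Xb-48 (p = 0.15713) or Xb-50 (q = 0.84287); the cluster is the binomial expansion (p + q)^3.
P(M) = 0.15713^3 = 0.003880
P(M+2) = 3 × 0.15713^2 × 0.84287^1 = 0.062431
P(M+4) = 3 × 0.15713^1 × 0.84287^2 = 0.334890
P(M+6) = 0.84287^3 = 0.598800
The M+6 peak is largest (0.598800); scaling to 100 gives 0.65 : 10.43 : 55.93 : 100.00.

0.65 : 10.43 : 55.93 : 100.00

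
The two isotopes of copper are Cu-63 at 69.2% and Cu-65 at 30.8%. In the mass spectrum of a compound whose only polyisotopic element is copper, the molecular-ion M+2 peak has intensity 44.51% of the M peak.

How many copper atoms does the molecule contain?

For n independent Cu atoms, I(M+2)/I(M) = n · (abundance Cu-65) / (abundance Cu-63) = n · 0.308/0.692.
n = 0.4451 × 0.692/0.308 = 1.00 ≈ 1

1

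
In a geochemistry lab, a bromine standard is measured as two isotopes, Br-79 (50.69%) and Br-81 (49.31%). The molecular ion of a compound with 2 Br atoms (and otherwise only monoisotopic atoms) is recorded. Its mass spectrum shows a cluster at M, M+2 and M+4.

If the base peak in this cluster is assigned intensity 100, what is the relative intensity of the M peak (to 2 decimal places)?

51.40

Term probabilities: M 0.2569, M+2 0.4999, M+4 0.2431. Base peak = M+2.
P(M+2) = C(2,1) × 0.5069^1 × 0.4931^1 = 2 × 0.5069 × 0.4931 = 0.499905 (base)
P(M) = C(2,0) × 0.5069^2 × 0.4931^0 = 1 × 0.25694761 × 1.0000 = 0.256948
Relative intensity = 0.256948 / 0.499905 × 100 = 51.40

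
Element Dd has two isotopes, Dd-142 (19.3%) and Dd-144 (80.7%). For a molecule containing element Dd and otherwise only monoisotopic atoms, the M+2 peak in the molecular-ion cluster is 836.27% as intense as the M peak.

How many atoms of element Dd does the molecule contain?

2

For n independent Dd atoms, I(M+2)/I(M) = n · (abundance Dd-144) / (abundance Dd-142) = n · 0.807/0.193.
n = 8.3627 × 0.193/0.807 = 2.00 ≈ 2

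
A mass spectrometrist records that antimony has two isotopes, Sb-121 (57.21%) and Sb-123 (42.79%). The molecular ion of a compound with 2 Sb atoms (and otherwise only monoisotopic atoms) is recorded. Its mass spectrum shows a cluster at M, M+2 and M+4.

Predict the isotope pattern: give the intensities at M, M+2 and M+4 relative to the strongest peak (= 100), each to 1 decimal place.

The 2 Sb atoms are independent, so intensities follow the terms of (0.5721 + 0.4279)^2.
P(M) = 0.5721^2 = 0.327298
P(M+2) = 2 × 0.5721^1 × 0.4279^1 = 0.489603
P(M+4) = 0.4279^2 = 0.183098
The M+2 peak is largest (0.489603); scaling to 100 gives 66.8 : 100.0 : 37.4.

66.8 : 100.0 : 37.4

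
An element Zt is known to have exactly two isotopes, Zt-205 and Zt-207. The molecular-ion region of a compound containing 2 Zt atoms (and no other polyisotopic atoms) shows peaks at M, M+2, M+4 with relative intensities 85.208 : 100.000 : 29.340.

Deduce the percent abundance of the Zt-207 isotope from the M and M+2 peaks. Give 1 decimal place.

37.0%

If p is the fraction of Zt that is Zt-205, then I(M+2)/I(M) = [C(2,1)·p^1·(1−p)] / p^2 = 2·(1−p)/p = 100.000/85.208 = 1.1736
(1−p)/p = 1.1736/2 = 0.5868  ⇒  p = 1/(1 + 0.5868) = 0.6302
Zt-205: 63.0%, Zt-207: 37.0%.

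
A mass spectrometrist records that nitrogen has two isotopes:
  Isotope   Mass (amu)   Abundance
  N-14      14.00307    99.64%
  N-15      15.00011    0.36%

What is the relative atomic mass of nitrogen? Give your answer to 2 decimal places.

Weight each isotope mass by its fractional abundance: 0.9964 × 14.00307 + 0.0036 × 15.00011
= 13.952659 + 0.054000 = 14.006659 amu

14.01 amu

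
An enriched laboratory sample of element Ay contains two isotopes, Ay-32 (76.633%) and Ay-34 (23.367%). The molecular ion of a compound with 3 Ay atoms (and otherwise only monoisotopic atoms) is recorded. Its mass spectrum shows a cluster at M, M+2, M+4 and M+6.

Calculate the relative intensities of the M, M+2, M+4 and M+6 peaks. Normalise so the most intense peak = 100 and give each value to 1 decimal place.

100.0 : 91.5 : 27.9 : 2.8

Expanding (0.76633 + 0.23367)^3:
P(M) = 0.76633^3 = 0.450036
P(M+2) = 3 × 0.76633^2 × 0.23367^1 = 0.411676
P(M+4) = 3 × 0.76633^1 × 0.23367^2 = 0.125529
P(M+6) = 0.23367^3 = 0.012759
The M peak is largest (0.450036); scaling to 100 gives 100.0 : 91.5 : 27.9 : 2.8.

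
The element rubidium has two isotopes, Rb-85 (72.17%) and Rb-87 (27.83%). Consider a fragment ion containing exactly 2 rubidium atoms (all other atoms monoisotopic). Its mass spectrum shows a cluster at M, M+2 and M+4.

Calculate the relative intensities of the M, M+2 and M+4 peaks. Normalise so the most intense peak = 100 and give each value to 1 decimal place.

100.0 : 77.1 : 14.9

Each Rb atom is independently Rb-85 (p = 0.7217) or Rb-87 (q = 0.2783); the cluster is the binomial expansion (p + q)^2.
P(M) = 0.7217^2 = 0.520851
P(M+2) = 2 × 0.7217^1 × 0.2783^1 = 0.401698
P(M+4) = 0.2783^2 = 0.077451
The M peak is largest (0.520851); scaling to 100 gives 100.0 : 77.1 : 14.9.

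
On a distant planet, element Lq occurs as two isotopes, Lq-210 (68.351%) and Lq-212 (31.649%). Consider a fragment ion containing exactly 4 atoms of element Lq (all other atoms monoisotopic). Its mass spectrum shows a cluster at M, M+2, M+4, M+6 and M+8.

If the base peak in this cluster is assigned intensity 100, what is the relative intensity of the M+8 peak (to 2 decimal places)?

2.48

(0.68351 + 0.31649)^4 gives M 0.2183, M+2 0.4043, M+4 0.2808, M+6 0.0867, M+8 0.0100; the largest is M+2.
P(M+2) = C(4,1) × 0.68351^3 × 0.31649^1 = 4 × 0.31932625 × 0.31649 = 0.404254 (base)
P(M+8) = C(4,4) × 0.68351^0 × 0.31649^4 = 1 × 1.0000 × 0.01003321 = 0.010033
Relative intensity = 0.010033 / 0.404254 × 100 = 2.48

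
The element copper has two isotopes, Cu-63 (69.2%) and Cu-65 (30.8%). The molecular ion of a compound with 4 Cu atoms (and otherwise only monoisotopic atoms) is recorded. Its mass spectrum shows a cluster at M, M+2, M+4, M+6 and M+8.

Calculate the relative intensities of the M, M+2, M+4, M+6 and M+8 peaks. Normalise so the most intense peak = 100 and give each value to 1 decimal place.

Expanding (0.692 + 0.308)^4:
P(M) = 0.692^4 = 0.229311
P(M+2) = 4 × 0.692^3 × 0.308^1 = 0.408253
P(M+4) = 6 × 0.692^2 × 0.308^2 = 0.272562
P(M+6) = 4 × 0.692^1 × 0.308^3 = 0.080876
P(M+8) = 0.308^4 = 0.008999
The M+2 peak is largest (0.408253); scaling to 100 gives 56.2 : 100.0 : 66.8 : 19.8 : 2.2.

56.2 : 100.0 : 66.8 : 19.8 : 2.2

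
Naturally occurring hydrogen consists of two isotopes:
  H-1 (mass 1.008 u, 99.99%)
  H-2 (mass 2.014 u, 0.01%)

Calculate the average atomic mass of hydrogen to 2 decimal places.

1.01 u

Average mass = Σ (abundance × isotope mass) = 0.9999 × 1.008 + 0.0001 × 2.014
= 1.0079 + 0.0002 = 1.0081 u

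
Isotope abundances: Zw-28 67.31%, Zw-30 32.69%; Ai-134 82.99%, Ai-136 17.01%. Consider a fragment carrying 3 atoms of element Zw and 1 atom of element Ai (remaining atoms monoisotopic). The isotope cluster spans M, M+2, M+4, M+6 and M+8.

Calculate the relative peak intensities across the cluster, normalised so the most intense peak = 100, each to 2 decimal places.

60.17 : 100.00 : 60.55 : 15.62 : 1.41

Element Zw pattern (n=3): 0.30495712 : 0.44431948 : 0.21578969 : 0.03493371
Element Ai pattern (n=1): 0.8299 : 0.1701
Convolve the two distributions (both contribute in 2-u steps):
  M: 0.30495712×0.8299 = 0.253084
  M+2: 0.30495712×0.1701 + 0.44431948×0.8299 = 0.420614
  M+4: 0.44431948×0.1701 + 0.21578969×0.8299 = 0.254663
  M+6: 0.21578969×0.1701 + 0.03493371×0.8299 = 0.065697
  M+8: 0.03493371×0.1701 = 0.005942
Scale to base peak (0.420614) = 100: 60.17 : 100.00 : 60.55 : 15.62 : 1.41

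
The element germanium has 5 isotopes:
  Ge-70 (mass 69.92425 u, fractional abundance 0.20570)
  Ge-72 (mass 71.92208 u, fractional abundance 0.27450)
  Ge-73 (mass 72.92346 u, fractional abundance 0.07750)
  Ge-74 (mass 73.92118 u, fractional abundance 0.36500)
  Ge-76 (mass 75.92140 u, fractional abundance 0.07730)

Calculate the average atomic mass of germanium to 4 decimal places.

Ar = Σ fᵢ·mᵢ = 0.20570 × 69.92425 + 0.27450 × 71.92208 + 0.07750 × 72.92346 + 0.36500 × 73.92118 + 0.07730 × 75.92140
= 14.383418 + 19.742611 + 5.651568 + 26.981231 + 5.868724 = 72.627552 u

72.6276 u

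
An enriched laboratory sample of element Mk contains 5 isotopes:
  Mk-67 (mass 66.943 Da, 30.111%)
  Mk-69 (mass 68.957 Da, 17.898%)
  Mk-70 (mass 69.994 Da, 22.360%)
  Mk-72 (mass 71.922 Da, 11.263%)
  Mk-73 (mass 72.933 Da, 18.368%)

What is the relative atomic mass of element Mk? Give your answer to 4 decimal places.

69.6467 Da

Average mass = Σ (abundance × isotope mass) = 0.30111 × 66.943 + 0.17898 × 68.957 + 0.22360 × 69.994 + 0.11263 × 71.922 + 0.18368 × 72.933
= 20.15721 + 12.34192 + 15.65066 + 8.10057 + 13.39633 = 69.64669 Da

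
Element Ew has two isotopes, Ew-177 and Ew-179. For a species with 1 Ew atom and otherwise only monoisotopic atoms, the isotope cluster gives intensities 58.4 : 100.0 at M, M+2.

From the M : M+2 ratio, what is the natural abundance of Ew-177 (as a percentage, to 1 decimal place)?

If p is the fraction of Ew that is Ew-177, then I(M+2)/I(M) = [C(1,1)·p^0·(1−p)] / p^1 = 1·(1−p)/p = 100.0/58.4 = 1.7123
(1−p)/p = 1.7123/1 = 1.7123  ⇒  p = 1/(1 + 1.7123) = 0.3687
Ew-177: 36.9%, Ew-179: 63.1%.

36.9%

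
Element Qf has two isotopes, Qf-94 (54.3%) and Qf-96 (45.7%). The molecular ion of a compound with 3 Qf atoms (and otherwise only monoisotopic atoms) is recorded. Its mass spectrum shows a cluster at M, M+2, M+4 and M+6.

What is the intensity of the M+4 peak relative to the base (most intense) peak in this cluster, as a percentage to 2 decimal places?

Term probabilities: M 0.1601, M+2 0.4042, M+4 0.3402, M+6 0.0954. Base peak = M+2.
P(M+2) = C(3,1) × 0.543^2 × 0.457^1 = 3 × 0.294849 × 0.4570 = 0.404238 (base)
P(M+4) = C(3,2) × 0.543^1 × 0.457^2 = 3 × 0.5430 × 0.208849 = 0.340215
Relative intensity = 0.340215 / 0.404238 × 100 = 84.16

84.16%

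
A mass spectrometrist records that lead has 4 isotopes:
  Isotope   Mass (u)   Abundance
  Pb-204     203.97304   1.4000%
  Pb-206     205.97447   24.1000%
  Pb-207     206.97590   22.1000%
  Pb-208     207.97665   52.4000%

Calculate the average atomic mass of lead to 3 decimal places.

Average mass = Σ (abundance × isotope mass) = 0.014000 × 203.97304 + 0.241000 × 205.97447 + 0.221000 × 206.97590 + 0.524000 × 207.97665
= 2.855623 + 49.639847 + 45.741674 + 108.979765 = 207.216909 u

207.217 u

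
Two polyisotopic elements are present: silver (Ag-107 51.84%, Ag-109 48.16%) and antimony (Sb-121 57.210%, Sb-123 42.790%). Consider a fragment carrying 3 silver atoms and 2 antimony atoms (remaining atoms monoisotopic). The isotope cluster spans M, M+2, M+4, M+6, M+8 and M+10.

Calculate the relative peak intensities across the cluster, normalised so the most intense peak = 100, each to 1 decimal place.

Silver pattern (n=3): 0.13931407 : 0.38827347 : 0.36071085 : 0.11170161
Antimony pattern (n=2): 0.32729841 : 0.48960318 : 0.18309841
Convolve the two distributions (both contribute in 2-u steps):
  M: 0.13931407×0.32729841 = 0.045597
  M+2: 0.13931407×0.48960318 + 0.38827347×0.32729841 = 0.195290
  M+4: 0.13931407×0.18309841 + 0.38827347×0.48960318 + 0.36071085×0.32729841 = 0.333668
  M+6: 0.38827347×0.18309841 + 0.36071085×0.48960318 + 0.11170161×0.32729841 = 0.284257
  M+8: 0.36071085×0.18309841 + 0.11170161×0.48960318 = 0.120735
  M+10: 0.11170161×0.18309841 = 0.020452
Scale to base peak (0.333668) = 100: 13.7 : 58.5 : 100.0 : 85.2 : 36.2 : 6.1

13.7 : 58.5 : 100.0 : 85.2 : 36.2 : 6.1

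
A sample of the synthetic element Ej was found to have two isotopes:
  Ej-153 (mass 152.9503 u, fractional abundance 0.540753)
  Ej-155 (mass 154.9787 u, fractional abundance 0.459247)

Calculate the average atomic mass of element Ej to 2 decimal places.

153.88 u

Ar = Σ fᵢ·mᵢ = 0.540753 × 152.9503 + 0.459247 × 154.9787
= 82.70833 + 71.17350 = 153.88183 u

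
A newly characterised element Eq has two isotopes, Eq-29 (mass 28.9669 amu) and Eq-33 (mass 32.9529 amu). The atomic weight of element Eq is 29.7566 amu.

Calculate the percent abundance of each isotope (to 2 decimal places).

Let x be the fractional abundance of Eq-29; then Eq-33 has abundance 1 − x.
28.9669·x + 32.9529·(1 − x) = 29.7566
(28.9669 − 32.9529)·x = 29.7566 − 32.9529
x = -3.1963 / -3.9860 = 0.80188 → 80.19% Eq-29, 19.81% Eq-33.

Eq-29: 80.19%, Eq-33: 19.81%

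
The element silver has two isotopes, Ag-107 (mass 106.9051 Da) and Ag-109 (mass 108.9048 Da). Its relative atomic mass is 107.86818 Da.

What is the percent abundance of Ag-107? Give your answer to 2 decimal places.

51.84%

Writing the weighted mean with unknown fraction x of Ag-107:
106.9051·x + 108.9048·(1 − x) = 107.86818
(106.9051 − 108.9048)·x = 107.86818 − 108.9048
x = -1.03662 / -1.9997 = 0.51839 → 51.84% Ag-107, 48.16% Ag-109.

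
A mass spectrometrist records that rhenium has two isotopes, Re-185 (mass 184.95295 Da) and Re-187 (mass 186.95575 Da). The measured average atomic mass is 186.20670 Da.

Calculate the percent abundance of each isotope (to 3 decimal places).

Re-185: 37.400%, Re-187: 62.600%

Writing the weighted mean with unknown fraction x of Re-185:
184.95295·x + 186.95575·(1 − x) = 186.20670
(184.95295 − 186.95575)·x = 186.20670 − 186.95575
x = -0.74905 / -2.00280 = 0.37400 → 37.400% Re-185, 62.600% Re-187.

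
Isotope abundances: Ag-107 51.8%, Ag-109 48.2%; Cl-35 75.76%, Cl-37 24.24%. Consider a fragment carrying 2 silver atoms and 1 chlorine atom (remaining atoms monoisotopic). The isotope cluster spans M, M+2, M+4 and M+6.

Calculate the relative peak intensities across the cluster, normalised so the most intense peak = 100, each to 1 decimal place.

Silver pattern (n=2): 0.268324 : 0.499352 : 0.232324
Chlorine pattern (n=1): 0.7576 : 0.2424
Convolve the two distributions (both contribute in 2-u steps):
  M: 0.268324×0.7576 = 0.203282
  M+2: 0.268324×0.2424 + 0.499352×0.7576 = 0.443351
  M+4: 0.499352×0.2424 + 0.232324×0.7576 = 0.297052
  M+6: 0.232324×0.2424 = 0.056315
Scale to base peak (0.443351) = 100: 45.9 : 100.0 : 67.0 : 12.7

45.9 : 100.0 : 67.0 : 12.7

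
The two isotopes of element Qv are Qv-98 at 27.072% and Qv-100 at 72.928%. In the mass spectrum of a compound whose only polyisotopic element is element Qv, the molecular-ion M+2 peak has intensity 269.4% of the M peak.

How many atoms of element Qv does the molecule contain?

1

For n independent Qv atoms, I(M+2)/I(M) = n · (abundance Qv-100) / (abundance Qv-98) = n · 0.72928/0.27072.
n = 2.694 × 0.27072/0.72928 = 1.00 ≈ 1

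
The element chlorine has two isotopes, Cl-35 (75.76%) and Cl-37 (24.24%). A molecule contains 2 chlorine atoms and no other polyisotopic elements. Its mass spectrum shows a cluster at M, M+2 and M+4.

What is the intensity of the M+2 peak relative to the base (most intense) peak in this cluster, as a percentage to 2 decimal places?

Binomial terms of (0.7576 + 0.2424)^2: M 0.5740, M+2 0.3673, M+4 0.0588 → M is the base peak.
P(M) = C(2,0) × 0.7576^2 × 0.2424^0 = 1 × 0.57395776 × 1.0000 = 0.573958 (base)
P(M+2) = C(2,1) × 0.7576^1 × 0.2424^1 = 2 × 0.7576 × 0.2424 = 0.367284
Relative intensity = 0.367284 / 0.573958 × 100 = 63.99

63.99%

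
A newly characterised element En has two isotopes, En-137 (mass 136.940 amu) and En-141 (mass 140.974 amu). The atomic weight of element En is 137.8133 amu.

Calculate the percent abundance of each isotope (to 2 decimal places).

With x = fraction of En-137 (so En-141 is 1 − x):
136.940·x + 140.974·(1 − x) = 137.8133
(136.940 − 140.974)·x = 137.8133 − 140.974
x = -3.1607 / -4.034 = 0.78352 → 78.35% En-137, 21.65% En-141.

En-137: 78.35%, En-141: 21.65%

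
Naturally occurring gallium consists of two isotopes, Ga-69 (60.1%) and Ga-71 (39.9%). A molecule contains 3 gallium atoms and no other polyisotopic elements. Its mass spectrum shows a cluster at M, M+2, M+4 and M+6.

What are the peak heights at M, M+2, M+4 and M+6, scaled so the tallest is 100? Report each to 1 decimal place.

50.2 : 100.0 : 66.4 : 14.7

Each Ga atom is independently Ga-69 (p = 0.601) or Ga-71 (q = 0.399); the cluster is the binomial expansion (p + q)^3.
P(M) = 0.601^3 = 0.217082
P(M+2) = 3 × 0.601^2 × 0.399^1 = 0.432358
P(M+4) = 3 × 0.601^1 × 0.399^2 = 0.287039
P(M+6) = 0.399^3 = 0.063521
The M+2 peak is largest (0.432358); scaling to 100 gives 50.2 : 100.0 : 66.4 : 14.7.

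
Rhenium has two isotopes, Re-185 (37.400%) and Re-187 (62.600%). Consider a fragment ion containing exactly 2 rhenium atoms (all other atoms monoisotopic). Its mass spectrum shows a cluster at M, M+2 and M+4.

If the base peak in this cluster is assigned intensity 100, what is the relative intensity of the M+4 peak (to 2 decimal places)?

(0.37400 + 0.62600)^2 gives M 0.1399, M+2 0.4682, M+4 0.3919; the largest is M+2.
P(M+2) = C(2,1) × 0.37400^1 × 0.62600^1 = 2 × 0.3740 × 0.6260 = 0.468248 (base)
P(M+4) = C(2,2) × 0.37400^0 × 0.62600^2 = 1 × 1.0000 × 0.391876 = 0.391876
Relative intensity = 0.391876 / 0.468248 × 100 = 83.69

83.69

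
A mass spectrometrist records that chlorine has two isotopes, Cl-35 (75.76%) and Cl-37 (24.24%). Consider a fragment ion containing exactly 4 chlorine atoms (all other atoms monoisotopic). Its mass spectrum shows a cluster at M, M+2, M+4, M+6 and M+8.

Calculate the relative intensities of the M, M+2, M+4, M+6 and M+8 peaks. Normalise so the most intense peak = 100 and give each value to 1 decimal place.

Expanding (0.7576 + 0.2424)^4:
P(M) = 0.7576^4 = 0.329428
P(M+2) = 4 × 0.7576^3 × 0.2424^1 = 0.421612
P(M+4) = 6 × 0.7576^2 × 0.2424^2 = 0.202347
P(M+6) = 4 × 0.7576^1 × 0.2424^3 = 0.043162
P(M+8) = 0.2424^4 = 0.003452
The M+2 peak is largest (0.421612); scaling to 100 gives 78.1 : 100.0 : 48.0 : 10.2 : 0.8.

78.1 : 100.0 : 48.0 : 10.2 : 0.8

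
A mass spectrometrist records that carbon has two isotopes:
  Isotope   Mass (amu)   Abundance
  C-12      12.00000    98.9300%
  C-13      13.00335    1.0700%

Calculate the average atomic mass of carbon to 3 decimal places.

12.011 amu

Ar = Σ fᵢ·mᵢ = 0.989300 × 12.00000 + 0.010700 × 13.00335
= 11.871600 + 0.139136 = 12.010736 amu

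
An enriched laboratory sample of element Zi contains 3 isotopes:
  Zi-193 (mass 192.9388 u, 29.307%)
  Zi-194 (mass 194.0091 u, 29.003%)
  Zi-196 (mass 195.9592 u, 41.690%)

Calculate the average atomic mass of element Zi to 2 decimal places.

194.51 u

Ar = Σ fᵢ·mᵢ = 0.29307 × 192.9388 + 0.29003 × 194.0091 + 0.41690 × 195.9592
= 56.54457 + 56.26846 + 81.69539 = 194.50842 u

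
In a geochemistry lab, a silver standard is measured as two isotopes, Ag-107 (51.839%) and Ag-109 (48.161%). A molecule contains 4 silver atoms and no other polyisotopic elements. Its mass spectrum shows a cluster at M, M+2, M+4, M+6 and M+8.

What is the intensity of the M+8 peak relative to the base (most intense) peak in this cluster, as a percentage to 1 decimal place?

14.4%

Term probabilities: M 0.0722, M+2 0.2684, M+4 0.3740, M+6 0.2316, M+8 0.0538. Base peak = M+4.
P(M+4) = C(4,2) × 0.51839^2 × 0.48161^2 = 6 × 0.26872819 × 0.23194819 = 0.373986 (base)
P(M+8) = C(4,4) × 0.51839^0 × 0.48161^4 = 1 × 1.0000 × 0.05379996 = 0.053800
Relative intensity = 0.053800 / 0.373986 × 100 = 14.4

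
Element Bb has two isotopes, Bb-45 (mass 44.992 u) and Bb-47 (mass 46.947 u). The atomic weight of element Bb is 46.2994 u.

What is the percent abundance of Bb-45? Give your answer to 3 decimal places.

Let x be the fractional abundance of Bb-45; then Bb-47 has abundance 1 − x.
44.992·x + 46.947·(1 − x) = 46.2994
(44.992 − 46.947)·x = 46.2994 − 46.947
x = -0.6476 / -1.955 = 0.33125 → 33.125% Bb-45, 66.875% Bb-47.

33.125%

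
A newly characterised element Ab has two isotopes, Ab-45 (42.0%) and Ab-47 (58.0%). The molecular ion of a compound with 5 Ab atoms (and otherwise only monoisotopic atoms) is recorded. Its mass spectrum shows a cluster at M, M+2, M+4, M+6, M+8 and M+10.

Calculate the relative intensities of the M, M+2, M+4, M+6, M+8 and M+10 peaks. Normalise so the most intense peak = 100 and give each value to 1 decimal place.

3.8 : 26.2 : 72.4 : 100.0 : 69.0 : 19.1

Expanding (0.420 + 0.580)^5:
P(M) = 0.420^5 = 0.013069
P(M+2) = 5 × 0.420^4 × 0.580^1 = 0.090239
P(M+4) = 10 × 0.420^3 × 0.580^2 = 0.249232
P(M+6) = 10 × 0.420^2 × 0.580^3 = 0.344178
P(M+8) = 5 × 0.420^1 × 0.580^4 = 0.237646
P(M+10) = 0.580^5 = 0.065636
The M+6 peak is largest (0.344178); scaling to 100 gives 3.8 : 26.2 : 72.4 : 100.0 : 69.0 : 19.1.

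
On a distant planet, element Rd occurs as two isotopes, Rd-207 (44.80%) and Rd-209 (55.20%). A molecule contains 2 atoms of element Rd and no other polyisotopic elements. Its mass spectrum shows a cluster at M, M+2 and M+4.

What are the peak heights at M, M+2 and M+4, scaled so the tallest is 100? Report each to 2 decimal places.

Expanding (0.4480 + 0.5520)^2:
P(M) = 0.4480^2 = 0.200704
P(M+2) = 2 × 0.4480^1 × 0.5520^1 = 0.494592
P(M+4) = 0.5520^2 = 0.304704
The M+2 peak is largest (0.494592); scaling to 100 gives 40.58 : 100.00 : 61.61.

40.58 : 100.00 : 61.61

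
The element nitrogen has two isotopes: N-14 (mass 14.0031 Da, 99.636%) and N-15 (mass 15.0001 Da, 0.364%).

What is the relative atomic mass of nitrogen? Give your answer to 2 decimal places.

14.01 Da

Weight each isotope mass by its fractional abundance: 0.99636 × 14.0031 + 0.00364 × 15.0001
= 13.95213 + 0.05460 = 14.00673 Da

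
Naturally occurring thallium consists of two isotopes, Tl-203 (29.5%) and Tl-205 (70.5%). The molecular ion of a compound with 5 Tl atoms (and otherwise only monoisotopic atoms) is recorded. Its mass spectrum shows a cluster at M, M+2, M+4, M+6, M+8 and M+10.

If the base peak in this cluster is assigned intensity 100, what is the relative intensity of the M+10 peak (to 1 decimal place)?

Binomial terms of (0.295 + 0.705)^5: M 0.0022, M+2 0.0267, M+4 0.1276, M+6 0.3049, M+8 0.3644, M+10 0.1742 → M+8 is the base peak.
P(M+8) = C(5,4) × 0.295^1 × 0.705^4 = 5 × 0.2950 × 0.24703385 = 0.364375 (base)
P(M+10) = C(5,5) × 0.295^0 × 0.705^5 = 1 × 1.0000 × 0.17415886 = 0.174159
Relative intensity = 0.174159 / 0.364375 × 100 = 47.8

47.8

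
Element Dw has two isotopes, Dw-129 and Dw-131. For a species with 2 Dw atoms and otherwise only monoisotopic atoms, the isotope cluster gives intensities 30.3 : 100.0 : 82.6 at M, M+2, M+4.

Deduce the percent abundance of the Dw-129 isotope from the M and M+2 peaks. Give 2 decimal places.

37.73%

Let p = fractional abundance of Dw-129. I(M+2)/I(M) = [C(2,1)·p^1·(1−p)] / p^2 = 2·(1−p)/p = 100.0/30.3 = 3.3003
(1−p)/p = 3.3003/2 = 1.6502  ⇒  p = 1/(1 + 1.6502) = 0.3773
Dw-129: 37.73%, Dw-131: 62.27%.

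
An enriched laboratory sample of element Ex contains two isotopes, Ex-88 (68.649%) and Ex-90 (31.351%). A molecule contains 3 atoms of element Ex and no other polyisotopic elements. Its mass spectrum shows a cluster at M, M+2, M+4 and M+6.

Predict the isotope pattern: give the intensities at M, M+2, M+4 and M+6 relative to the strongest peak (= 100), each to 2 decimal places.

The 3 Ex atoms are independent, so intensities follow the terms of (0.68649 + 0.31351)^3.
P(M) = 0.68649^3 = 0.323521
P(M+2) = 3 × 0.68649^2 × 0.31351^1 = 0.443242
P(M+4) = 3 × 0.68649^1 × 0.31351^2 = 0.202422
P(M+6) = 0.31351^3 = 0.030814
The M+2 peak is largest (0.443242); scaling to 100 gives 72.99 : 100.00 : 45.67 : 6.95.

72.99 : 100.00 : 45.67 : 6.95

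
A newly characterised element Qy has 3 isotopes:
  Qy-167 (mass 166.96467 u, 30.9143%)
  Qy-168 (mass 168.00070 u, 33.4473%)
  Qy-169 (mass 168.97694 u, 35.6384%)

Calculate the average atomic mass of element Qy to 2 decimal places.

168.03 u

The abundance-weighted mean is 0.309143 × 166.96467 + 0.334473 × 168.00070 + 0.356384 × 168.97694
= 51.615959 + 56.191698 + 60.220678 = 168.028335 u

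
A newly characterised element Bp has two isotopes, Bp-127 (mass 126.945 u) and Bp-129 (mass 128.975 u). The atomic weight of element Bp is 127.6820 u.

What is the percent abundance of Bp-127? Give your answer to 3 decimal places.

63.695%

With x = fraction of Bp-127 (so Bp-129 is 1 − x):
126.945·x + 128.975·(1 − x) = 127.6820
(126.945 − 128.975)·x = 127.6820 − 128.975
x = -1.2930 / -2.030 = 0.63695 → 63.695% Bp-127, 36.305% Bp-129.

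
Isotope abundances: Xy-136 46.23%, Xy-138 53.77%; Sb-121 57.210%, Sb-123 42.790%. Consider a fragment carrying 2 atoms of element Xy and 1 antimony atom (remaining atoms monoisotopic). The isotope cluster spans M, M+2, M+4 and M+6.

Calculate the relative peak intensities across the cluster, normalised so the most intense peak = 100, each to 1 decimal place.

Element Xy pattern (n=2): 0.21372129 : 0.49715742 : 0.28912129
Antimony pattern (n=1): 0.5721 : 0.4279
Convolve the two distributions (both contribute in 2-u steps):
  M: 0.21372129×0.5721 = 0.122270
  M+2: 0.21372129×0.4279 + 0.49715742×0.5721 = 0.375875
  M+4: 0.49715742×0.4279 + 0.28912129×0.5721 = 0.378140
  M+6: 0.28912129×0.4279 = 0.123715
Scale to base peak (0.378140) = 100: 32.3 : 99.4 : 100.0 : 32.7

32.3 : 99.4 : 100.0 : 32.7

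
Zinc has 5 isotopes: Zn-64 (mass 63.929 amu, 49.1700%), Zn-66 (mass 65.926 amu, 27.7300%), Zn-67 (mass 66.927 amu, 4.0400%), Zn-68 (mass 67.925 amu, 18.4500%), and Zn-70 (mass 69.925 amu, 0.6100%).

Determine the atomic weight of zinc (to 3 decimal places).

Average mass = Σ (abundance × isotope mass) = 0.491700 × 63.929 + 0.277300 × 65.926 + 0.040400 × 66.927 + 0.184500 × 67.925 + 0.006100 × 69.925
= 31.4339 + 18.2813 + 2.7039 + 12.5322 + 0.4265 = 65.3778 amu

65.378 amu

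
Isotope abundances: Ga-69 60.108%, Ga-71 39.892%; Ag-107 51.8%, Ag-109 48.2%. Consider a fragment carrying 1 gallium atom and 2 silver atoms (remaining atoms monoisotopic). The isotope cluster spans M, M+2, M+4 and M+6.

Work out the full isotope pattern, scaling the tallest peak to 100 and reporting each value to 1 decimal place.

39.6 : 100.0 : 83.2 : 22.8

Gallium pattern (n=1): 0.60108 : 0.39892
Silver pattern (n=2): 0.268324 : 0.499352 : 0.232324
Convolve the two distributions (both contribute in 2-u steps):
  M: 0.60108×0.268324 = 0.161284
  M+2: 0.60108×0.499352 + 0.39892×0.268324 = 0.407190
  M+4: 0.60108×0.232324 + 0.39892×0.499352 = 0.338847
  M+6: 0.39892×0.232324 = 0.092679
Scale to base peak (0.407190) = 100: 39.6 : 100.0 : 83.2 : 22.8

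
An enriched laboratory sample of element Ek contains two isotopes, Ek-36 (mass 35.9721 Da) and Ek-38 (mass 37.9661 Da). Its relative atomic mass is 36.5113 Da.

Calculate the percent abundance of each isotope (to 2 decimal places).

Ek-36: 72.96%, Ek-38: 27.04%

Writing the weighted mean with unknown fraction x of Ek-36:
35.9721·x + 37.9661·(1 − x) = 36.5113
(35.9721 − 37.9661)·x = 36.5113 − 37.9661
x = -1.4548 / -1.9940 = 0.72959 → 72.96% Ek-36, 27.04% Ek-38.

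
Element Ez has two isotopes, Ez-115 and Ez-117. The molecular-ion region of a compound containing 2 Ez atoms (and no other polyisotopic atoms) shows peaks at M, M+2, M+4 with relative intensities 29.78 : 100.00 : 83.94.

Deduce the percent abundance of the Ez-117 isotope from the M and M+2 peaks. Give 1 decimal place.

62.7%

If p is the fraction of Ez that is Ez-115, then I(M+2)/I(M) = [C(2,1)·p^1·(1−p)] / p^2 = 2·(1−p)/p = 100.00/29.78 = 3.3580
(1−p)/p = 3.3580/2 = 1.6790  ⇒  p = 1/(1 + 1.6790) = 0.3733
Ez-115: 37.3%, Ez-117: 62.7%.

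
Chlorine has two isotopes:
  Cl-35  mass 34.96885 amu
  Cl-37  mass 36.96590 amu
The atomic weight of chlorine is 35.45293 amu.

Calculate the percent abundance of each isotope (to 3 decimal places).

Cl-35: 75.760%, Cl-37: 24.240%

With x = fraction of Cl-35 (so Cl-37 is 1 − x):
34.96885·x + 36.96590·(1 − x) = 35.45293
(34.96885 − 36.96590)·x = 35.45293 − 36.96590
x = -1.51297 / -1.99705 = 0.75760 → 75.760% Cl-35, 24.240% Cl-37.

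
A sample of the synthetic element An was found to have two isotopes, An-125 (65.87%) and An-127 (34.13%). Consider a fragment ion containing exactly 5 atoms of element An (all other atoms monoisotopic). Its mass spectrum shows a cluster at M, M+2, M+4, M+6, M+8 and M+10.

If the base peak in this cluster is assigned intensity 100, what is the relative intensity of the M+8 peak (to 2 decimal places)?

(0.6587 + 0.3413)^5 gives M 0.1240, M+2 0.3213, M+4 0.3329, M+6 0.1725, M+8 0.0447, M+10 0.0046; the largest is M+4.
P(M+4) = C(5,2) × 0.6587^3 × 0.3413^2 = 10 × 0.2858005 × 0.11648569 = 0.332917 (base)
P(M+8) = C(5,4) × 0.6587^1 × 0.3413^4 = 5 × 0.6587 × 0.01356892 = 0.044689
Relative intensity = 0.044689 / 0.332917 × 100 = 13.42

13.42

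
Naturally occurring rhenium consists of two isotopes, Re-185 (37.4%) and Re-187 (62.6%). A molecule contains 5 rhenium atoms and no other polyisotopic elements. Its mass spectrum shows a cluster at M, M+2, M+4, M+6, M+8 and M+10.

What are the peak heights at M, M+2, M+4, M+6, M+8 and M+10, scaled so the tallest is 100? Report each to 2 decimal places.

2.13 : 17.85 : 59.74 : 100.00 : 83.69 : 28.02

Each Re atom is independently Re-185 (p = 0.374) or Re-187 (q = 0.626); the cluster is the binomial expansion (p + q)^5.
P(M) = 0.374^5 = 0.007317
P(M+2) = 5 × 0.374^4 × 0.626^1 = 0.061239
P(M+4) = 10 × 0.374^3 × 0.626^2 = 0.205005
P(M+6) = 10 × 0.374^2 × 0.626^3 = 0.343136
P(M+8) = 5 × 0.374^1 × 0.626^4 = 0.287170
P(M+10) = 0.626^5 = 0.096133
The M+6 peak is largest (0.343136); scaling to 100 gives 2.13 : 17.85 : 59.74 : 100.00 : 83.69 : 28.02.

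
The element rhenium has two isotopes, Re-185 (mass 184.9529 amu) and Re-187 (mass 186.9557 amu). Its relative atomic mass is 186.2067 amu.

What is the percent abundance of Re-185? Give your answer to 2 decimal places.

37.40%

Writing the weighted mean with unknown fraction x of Re-185:
184.9529·x + 186.9557·(1 − x) = 186.2067
(184.9529 − 186.9557)·x = 186.2067 − 186.9557
x = -0.7490 / -2.0028 = 0.37398 → 37.40% Re-185, 62.60% Re-187.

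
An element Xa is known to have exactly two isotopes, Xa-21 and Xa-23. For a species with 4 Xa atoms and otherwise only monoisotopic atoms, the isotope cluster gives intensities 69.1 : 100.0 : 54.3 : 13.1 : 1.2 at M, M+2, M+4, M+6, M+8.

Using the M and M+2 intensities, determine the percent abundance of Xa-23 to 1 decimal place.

26.6%

Let p = fractional abundance of Xa-21. I(M+2)/I(M) = [C(4,1)·p^3·(1−p)] / p^4 = 4·(1−p)/p = 100.0/69.1 = 1.4472
(1−p)/p = 1.4472/4 = 0.3618  ⇒  p = 1/(1 + 0.3618) = 0.7343
Xa-21: 73.4%, Xa-23: 26.6%.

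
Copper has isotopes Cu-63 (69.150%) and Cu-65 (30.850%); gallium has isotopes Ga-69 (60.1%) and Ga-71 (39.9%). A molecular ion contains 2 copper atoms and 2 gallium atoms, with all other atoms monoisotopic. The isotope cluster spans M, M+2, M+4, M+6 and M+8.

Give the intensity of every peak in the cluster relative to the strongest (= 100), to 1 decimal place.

45.0 : 100.0 : 82.2 : 29.6 : 4.0

Copper pattern (n=2): 0.47817225 : 0.4266555 : 0.09517225
Gallium pattern (n=2): 0.361201 : 0.479598 : 0.159201
Convolve the two distributions (both contribute in 2-u steps):
  M: 0.47817225×0.361201 = 0.172716
  M+2: 0.47817225×0.479598 + 0.4266555×0.361201 = 0.383439
  M+4: 0.47817225×0.159201 + 0.4266555×0.479598 + 0.09517225×0.361201 = 0.315125
  M+6: 0.4266555×0.159201 + 0.09517225×0.479598 = 0.113568
  M+8: 0.09517225×0.159201 = 0.015152
Scale to base peak (0.383439) = 100: 45.0 : 100.0 : 82.2 : 29.6 : 4.0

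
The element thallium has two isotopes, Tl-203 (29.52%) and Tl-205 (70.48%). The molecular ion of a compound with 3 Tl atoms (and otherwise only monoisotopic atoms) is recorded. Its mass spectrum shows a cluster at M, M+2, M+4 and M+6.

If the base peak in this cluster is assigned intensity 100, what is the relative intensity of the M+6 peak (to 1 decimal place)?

(0.2952 + 0.7048)^3 gives M 0.0257, M+2 0.1843, M+4 0.4399, M+6 0.3501; the largest is M+4.
P(M+4) = C(3,2) × 0.2952^1 × 0.7048^2 = 3 × 0.2952 × 0.49674304 = 0.439916 (base)
P(M+6) = C(3,3) × 0.2952^0 × 0.7048^3 = 1 × 1.0000 × 0.35010449 = 0.350104
Relative intensity = 0.350104 / 0.439916 × 100 = 79.6

79.6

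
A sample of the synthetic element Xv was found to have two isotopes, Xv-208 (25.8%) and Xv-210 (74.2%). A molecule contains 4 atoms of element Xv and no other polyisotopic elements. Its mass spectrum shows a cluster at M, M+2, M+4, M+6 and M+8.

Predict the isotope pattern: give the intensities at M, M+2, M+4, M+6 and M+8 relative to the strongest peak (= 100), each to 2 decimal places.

1.05 : 12.09 : 52.16 : 100.00 : 71.90

Each Xv atom is independently Xv-208 (p = 0.258) or Xv-210 (q = 0.742); the cluster is the binomial expansion (p + q)^4.
P(M) = 0.258^4 = 0.004431
P(M+2) = 4 × 0.258^3 × 0.742^1 = 0.050971
P(M+4) = 6 × 0.258^2 × 0.742^2 = 0.219886
P(M+6) = 4 × 0.258^1 × 0.742^3 = 0.421591
P(M+8) = 0.742^4 = 0.303121
The M+6 peak is largest (0.421591); scaling to 100 gives 1.05 : 12.09 : 52.16 : 100.00 : 71.90.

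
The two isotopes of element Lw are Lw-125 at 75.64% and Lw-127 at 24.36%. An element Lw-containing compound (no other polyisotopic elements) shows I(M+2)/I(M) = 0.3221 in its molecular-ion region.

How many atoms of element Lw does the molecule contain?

1

For n independent Lw atoms, I(M+2)/I(M) = n · (abundance Lw-127) / (abundance Lw-125) = n · 0.2436/0.7564.
n = 0.3221 × 0.7564/0.2436 = 1.00 ≈ 1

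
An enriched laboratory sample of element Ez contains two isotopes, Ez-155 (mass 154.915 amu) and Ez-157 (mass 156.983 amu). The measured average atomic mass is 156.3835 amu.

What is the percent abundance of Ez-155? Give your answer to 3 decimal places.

28.989%

Let x be the fractional abundance of Ez-155; then Ez-157 has abundance 1 − x.
154.915·x + 156.983·(1 − x) = 156.3835
(154.915 − 156.983)·x = 156.3835 − 156.983
x = -0.5995 / -2.068 = 0.28989 → 28.989% Ez-155, 71.011% Ez-157.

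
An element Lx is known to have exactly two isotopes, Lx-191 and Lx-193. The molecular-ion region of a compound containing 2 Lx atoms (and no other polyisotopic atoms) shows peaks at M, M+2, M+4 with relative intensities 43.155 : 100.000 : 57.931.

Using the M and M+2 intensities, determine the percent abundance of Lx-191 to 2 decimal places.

46.33%

Write p for the Lx-191 fraction. I(M+2)/I(M) = [C(2,1)·p^1·(1−p)] / p^2 = 2·(1−p)/p = 100.000/43.155 = 2.3172
(1−p)/p = 2.3172/2 = 1.1586  ⇒  p = 1/(1 + 1.1586) = 0.4633
Lx-191: 46.33%, Lx-193: 53.67%.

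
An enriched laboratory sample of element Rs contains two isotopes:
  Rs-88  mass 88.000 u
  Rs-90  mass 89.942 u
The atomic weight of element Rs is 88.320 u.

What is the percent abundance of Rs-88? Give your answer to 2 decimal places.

83.52%

Writing the weighted mean with unknown fraction x of Rs-88:
88.000·x + 89.942·(1 − x) = 88.320
(88.000 − 89.942)·x = 88.320 − 89.942
x = -1.622 / -1.942 = 0.83522 → 83.52% Rs-88, 16.48% Rs-90.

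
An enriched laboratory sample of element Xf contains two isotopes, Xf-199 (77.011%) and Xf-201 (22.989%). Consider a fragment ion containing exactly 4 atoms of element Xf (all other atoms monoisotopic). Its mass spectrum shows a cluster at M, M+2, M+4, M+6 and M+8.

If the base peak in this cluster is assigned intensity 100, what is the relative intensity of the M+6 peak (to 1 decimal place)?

8.9

(0.77011 + 0.22989)^4 gives M 0.3517, M+2 0.4200, M+4 0.1881, M+6 0.0374, M+8 0.0028; the largest is M+2.
P(M+2) = C(4,1) × 0.77011^3 × 0.22989^1 = 4 × 0.45672868 × 0.22989 = 0.419989 (base)
P(M+6) = C(4,3) × 0.77011^1 × 0.22989^3 = 4 × 0.77011 × 0.01214955 = 0.037426
Relative intensity = 0.037426 / 0.419989 × 100 = 8.9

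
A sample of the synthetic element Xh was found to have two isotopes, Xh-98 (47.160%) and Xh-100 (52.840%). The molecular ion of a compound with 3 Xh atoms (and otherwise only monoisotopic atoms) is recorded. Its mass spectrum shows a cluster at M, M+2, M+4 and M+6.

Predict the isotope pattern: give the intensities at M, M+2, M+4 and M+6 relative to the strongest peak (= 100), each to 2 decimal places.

26.55 : 89.25 : 100.00 : 37.35

The 3 Xh atoms are independent, so intensities follow the terms of (0.47160 + 0.52840)^3.
P(M) = 0.47160^3 = 0.104887
P(M+2) = 3 × 0.47160^2 × 0.52840^1 = 0.352559
P(M+4) = 3 × 0.47160^1 × 0.52840^2 = 0.395021
P(M+6) = 0.52840^3 = 0.147533
The M+4 peak is largest (0.395021); scaling to 100 gives 26.55 : 89.25 : 100.00 : 37.35.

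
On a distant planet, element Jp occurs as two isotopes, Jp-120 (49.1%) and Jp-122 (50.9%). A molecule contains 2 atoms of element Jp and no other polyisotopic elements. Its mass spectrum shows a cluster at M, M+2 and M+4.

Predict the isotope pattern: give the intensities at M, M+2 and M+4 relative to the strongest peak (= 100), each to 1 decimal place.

Expanding (0.491 + 0.509)^2:
P(M) = 0.491^2 = 0.241081
P(M+2) = 2 × 0.491^1 × 0.509^1 = 0.499838
P(M+4) = 0.509^2 = 0.259081
The M+2 peak is largest (0.499838); scaling to 100 gives 48.2 : 100.0 : 51.8.

48.2 : 100.0 : 51.8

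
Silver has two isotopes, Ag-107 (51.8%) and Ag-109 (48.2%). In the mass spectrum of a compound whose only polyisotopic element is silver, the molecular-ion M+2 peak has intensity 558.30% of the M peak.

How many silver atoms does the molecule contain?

6

The M+2/M ratio from n Ag atoms is n · q/p = n · 0.482/0.518.
n = 5.5830 × 0.518/0.482 = 6.00 ≈ 6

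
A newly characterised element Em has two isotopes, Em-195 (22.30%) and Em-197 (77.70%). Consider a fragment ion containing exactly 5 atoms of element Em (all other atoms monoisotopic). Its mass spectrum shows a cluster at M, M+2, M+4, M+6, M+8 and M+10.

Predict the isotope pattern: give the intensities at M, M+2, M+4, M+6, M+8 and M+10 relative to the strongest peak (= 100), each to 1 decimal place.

Each Em atom is independently Em-195 (p = 0.2230) or Em-197 (q = 0.7770); the cluster is the binomial expansion (p + q)^5.
P(M) = 0.2230^5 = 0.000551
P(M+2) = 5 × 0.2230^4 × 0.7770^1 = 0.009608
P(M+4) = 10 × 0.2230^3 × 0.7770^2 = 0.066951
P(M+6) = 10 × 0.2230^2 × 0.7770^3 = 0.233277
P(M+8) = 5 × 0.2230^1 × 0.7770^4 = 0.406405
P(M+10) = 0.7770^5 = 0.283208
The M+8 peak is largest (0.406405); scaling to 100 gives 0.1 : 2.4 : 16.5 : 57.4 : 100.0 : 69.7.

0.1 : 2.4 : 16.5 : 57.4 : 100.0 : 69.7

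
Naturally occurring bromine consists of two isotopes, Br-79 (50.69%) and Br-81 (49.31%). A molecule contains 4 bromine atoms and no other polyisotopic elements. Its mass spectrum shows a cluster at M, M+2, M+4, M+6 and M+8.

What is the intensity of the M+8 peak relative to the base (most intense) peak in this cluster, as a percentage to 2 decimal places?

Term probabilities: M 0.0660, M+2 0.2569, M+4 0.3749, M+6 0.2431, M+8 0.0591. Base peak = M+4.
P(M+4) = C(4,2) × 0.5069^2 × 0.4931^2 = 6 × 0.25694761 × 0.24314761 = 0.374857 (base)
P(M+8) = C(4,4) × 0.5069^0 × 0.4931^4 = 1 × 1.0000 × 0.05912076 = 0.059121
Relative intensity = 0.059121 / 0.374857 × 100 = 15.77

15.77%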